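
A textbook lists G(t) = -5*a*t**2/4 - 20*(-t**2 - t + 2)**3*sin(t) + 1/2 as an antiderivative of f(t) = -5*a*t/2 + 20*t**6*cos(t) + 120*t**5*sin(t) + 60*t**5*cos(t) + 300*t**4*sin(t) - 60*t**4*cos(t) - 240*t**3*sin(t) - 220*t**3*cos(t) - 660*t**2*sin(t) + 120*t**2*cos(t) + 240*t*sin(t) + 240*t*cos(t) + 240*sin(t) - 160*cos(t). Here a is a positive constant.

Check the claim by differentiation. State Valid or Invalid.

Valid: G'(t) = f(t).

d/dt[G] = -5*a*t/2 + 20*t**6*cos(t) + 120*t**5*sin(t) + 60*t**5*cos(t) + 300*t**4*sin(t) - 60*t**4*cos(t) - 240*t**3*sin(t) - 220*t**3*cos(t) - 660*t**2*sin(t) + 120*t**2*cos(t) + 240*t*sin(t) + 240*t*cos(t) + 240*sin(t) - 160*cos(t)
This equals f(t) exactly, so the claim holds.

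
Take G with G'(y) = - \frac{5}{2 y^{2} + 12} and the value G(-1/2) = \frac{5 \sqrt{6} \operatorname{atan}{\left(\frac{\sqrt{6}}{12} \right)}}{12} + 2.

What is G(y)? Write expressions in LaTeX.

A candidate passes only if d/dy[G] lands on the given G'(y) exactly.
A general antiderivative is - \frac{5 \sqrt{6} \operatorname{atan}{\left(\frac{\sqrt{6} y}{6} \right)}}{12} + C.
The condition gives C = \frac{5 \sqrt{6} \operatorname{atan}{\left(\frac{\sqrt{6}}{12} \right)}}{12} + 2 - (\frac{5 \sqrt{6} \operatorname{atan}{\left(\frac{\sqrt{6}}{12} \right)}}{12}) = 2.
So G(y) = - \frac{5 \sqrt{6} \operatorname{atan}{\left(\frac{\sqrt{6} y}{6} \right)}}{12} + 2.
Check: d/dy[- \frac{5 \sqrt{6} \operatorname{atan}{\left(\frac{\sqrt{6} y}{6} \right)}}{12} + 2] = - \frac{5}{2 y^{2} + 12} = G'(y).

G(y) = - \frac{5 \sqrt{6} \operatorname{atan}{\left(\frac{\sqrt{6} y}{6} \right)}}{12} + 2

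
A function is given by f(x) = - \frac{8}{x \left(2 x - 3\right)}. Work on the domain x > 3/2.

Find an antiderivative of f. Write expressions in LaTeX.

Factor the denominator (x \left(2 x - 3\right)) and decompose: f = - \frac{16}{3 \left(2 x - 3\right)} + \frac{8}{3 x}; each piece integrates to a log, atan, or power term.
Check: d/dx[\frac{8 \log{\left(x \right)}}{3} - \frac{8 \log{\left(x - \frac{3}{2} \right)}}{3}] = - \frac{8}{2 x^{2} - 3 x}, which equals f(x).

An antiderivative is F(x) = \frac{8 \log{\left(x \right)}}{3} - \frac{8 \log{\left(x - \frac{3}{2} \right)}}{3}.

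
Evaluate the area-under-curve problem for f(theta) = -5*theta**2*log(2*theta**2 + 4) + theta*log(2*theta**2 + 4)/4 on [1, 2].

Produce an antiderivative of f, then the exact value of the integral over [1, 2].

The integrand splits into summands that can be handled one at a time.
F(theta) = -5*theta**3*log(2*theta**2 + 4)/3 + 10*theta**3/9 + theta**2*log(2*theta**2 + 4)/8 - theta**2/8 - 20*theta/3 + log(theta**2 + 2)/4 + 20*sqrt(2)*atan(sqrt(2)*theta/2)/3 is an antiderivative of f.
Check: d/dtheta[-5*theta**3*log(2*theta**2 + 4)/3 + 10*theta**3/9 + theta**2*log(2*theta**2 + 4)/8 - theta**2/8 - 20*theta/3 + log(theta**2 + 2)/4 + 20*sqrt(2)*atan(sqrt(2)*theta/2)/3] = -5*theta**2*log(theta**2 + 2) - 5*theta**2*log(2) + theta*log(theta**2 + 2)/4 + theta*log(2)/4, which equals f(theta).
F(2) = -77*log(12)/6 - 89/18 + log(6)/4 + 20*sqrt(2)*atan(sqrt(2))/3; F(1) = -409/72 - 37*log(6)/24 + log(3)/4 + 20*sqrt(2)*atan(sqrt(2)/2)/3.
Integral = F(2) - F(1) = -77*log(12)/6 - 20*sqrt(2)*atan(sqrt(2)/2)/3 - log(3)/4 + 53/72 + 43*log(6)/24 + 20*sqrt(2)*atan(sqrt(2))/3.

Antiderivative: F(theta) = -5*theta**3*log(2*theta**2 + 4)/3 + 10*theta**3/9 + theta**2*log(2*theta**2 + 4)/8 - theta**2/8 - 20*theta/3 + log(theta**2 + 2)/4 + 20*sqrt(2)*atan(sqrt(2)*theta/2)/3; value = -77*log(12)/6 - 20*sqrt(2)*atan(sqrt(2)/2)/3 - log(3)/4 + 53/72 + 43*log(6)/24 + 20*sqrt(2)*atan(sqrt(2))/3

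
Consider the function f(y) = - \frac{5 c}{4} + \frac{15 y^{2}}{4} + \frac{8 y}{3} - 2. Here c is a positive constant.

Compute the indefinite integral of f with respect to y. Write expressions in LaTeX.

F(y) = \frac{y \left(- 15 c + 15 y^{2} + 16 y - 24\right)}{12} + C

Integrate term by term and add the pieces.
Check: d/dy[\frac{y \left(- 15 c + 15 y^{2} + 16 y - 24\right)}{12}] = - \frac{5 c}{4} + \frac{15 y^{2}}{4} + \frac{8 y}{3} - 2 = f(y).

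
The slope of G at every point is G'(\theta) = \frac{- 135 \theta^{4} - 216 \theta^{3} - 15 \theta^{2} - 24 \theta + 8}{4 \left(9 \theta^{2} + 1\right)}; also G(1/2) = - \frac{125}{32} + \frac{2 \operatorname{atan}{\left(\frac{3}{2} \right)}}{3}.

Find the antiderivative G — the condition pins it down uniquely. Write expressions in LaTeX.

G(\theta) = \frac{- 15 \theta^{3} - 36 \theta^{2} + 8 \operatorname{atan}{\left(3 \theta \right)} - 36}{12}

Differentiate the proposed G(\theta) back; it has to land on the given G'(\theta).
A general antiderivative is - \frac{5 \theta^{3}}{4} - 3 \theta^{2} + \frac{2 \operatorname{atan}{\left(3 \theta \right)}}{3} - 2 + C.
The condition gives C = - \frac{125}{32} + \frac{2 \operatorname{atan}{\left(\frac{3}{2} \right)}}{3} - (- \frac{93}{32} + \frac{2 \operatorname{atan}{\left(\frac{3}{2} \right)}}{3}) = -1.
So G(\theta) = \frac{- 15 \theta^{3} - 36 \theta^{2} + 8 \operatorname{atan}{\left(3 \theta \right)} - 36}{12}.
Check: d/d\theta[\frac{- 15 \theta^{3} - 36 \theta^{2} + 8 \operatorname{atan}{\left(3 \theta \right)} - 36}{12}] = \frac{- 135 \theta^{4} - 216 \theta^{3} - 15 \theta^{2} - 24 \theta + 8}{36 \theta^{2} + 4}, which equals G'(\theta).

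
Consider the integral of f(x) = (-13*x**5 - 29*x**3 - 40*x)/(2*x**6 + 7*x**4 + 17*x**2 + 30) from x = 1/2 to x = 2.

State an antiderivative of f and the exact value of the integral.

Antiderivative: F(x) = -5*log(x**2 + 5/2)/4 - log(x**4 + x**2 + 6); value = -log(26) - 5*log(13/2)/4 + 5*log(11/4)/4 + log(101/16)

An antiderivative F(x) passes only if d/dx[F] lands on f(x) exactly.
F(x) = -5*log(x**2 + 5/2)/4 - log(x**4 + x**2 + 6) is an antiderivative of f.
Check: d/dx[-5*log(x**2 + 5/2)/4 - log(x**4 + x**2 + 6)] = (-13*x**5 - 29*x**3 - 40*x)/(2*x**6 + 7*x**4 + 17*x**2 + 30) = f(x).
F(2) = -log(26) - 5*log(13/2)/4; F(1/2) = -log(101/16) - 5*log(11/4)/4.
Integral = F(2) - F(1/2) = -log(26) - 5*log(13/2)/4 + 5*log(11/4)/4 + log(101/16).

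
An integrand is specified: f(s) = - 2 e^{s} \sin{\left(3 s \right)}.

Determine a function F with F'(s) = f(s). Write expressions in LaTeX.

For F(s) to be correct the identity F'(s) - f(s) = 0 must hold.
Check: d/ds[- \frac{e^{s} \sin{\left(3 s \right)}}{5} + \frac{3 e^{s} \cos{\left(3 s \right)}}{5}] = - 2 e^{s} \sin{\left(3 s \right)} = f(s).

An antiderivative is F(s) = - \frac{e^{s} \sin{\left(3 s \right)}}{5} + \frac{3 e^{s} \cos{\left(3 s \right)}}{5}.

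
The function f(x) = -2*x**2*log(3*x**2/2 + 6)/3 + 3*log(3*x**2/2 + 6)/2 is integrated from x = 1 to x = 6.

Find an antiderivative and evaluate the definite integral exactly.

The integrand splits into summands that can be handled one at a time.
F(x) = -(12*x**3*log(3*x**2/2 + 6) - 8*x**3 - 81*x*log(3*x**2/2 + 6) + 258*x - 516*atan(x/2))/54 is an antiderivative of f.
Check: d/dx[-(12*x**3*log(3*x**2/2 + 6) - 8*x**3 - 81*x*log(3*x**2/2 + 6) + 258*x - 516*atan(x/2))/54] = -2*x**2*log(x**2/2 + 2)/3 - 2*x**2*log(3)/3 + 3*log(x**2/2 + 2)/2 + 3*log(3)/2, which equals f(x).
F(6) = -39*log(60) + 10/3 + 86*atan(3)/9; F(1) = -125/27 + 23*log(15/2)/18 + 86*atan(1/2)/9.
Integral = F(6) - F(1) = -39*log(60) - 86*atan(1/2)/9 - 23*log(15/2)/18 + 215/27 + 86*atan(3)/9.

Antiderivative: F(x) = -(12*x**3*log(3*x**2/2 + 6) - 8*x**3 - 81*x*log(3*x**2/2 + 6) + 258*x - 516*atan(x/2))/54; value = -39*log(60) - 86*atan(1/2)/9 - 23*log(15/2)/18 + 215/27 + 86*atan(3)/9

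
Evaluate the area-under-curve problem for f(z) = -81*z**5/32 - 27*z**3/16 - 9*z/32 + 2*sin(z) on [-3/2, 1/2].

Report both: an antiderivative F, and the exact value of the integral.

The integrand splits into summands that can be handled one at a time.
F(z) = -27*z**6/64 - 27*z**4/64 - 9*z**2/64 - 2*cos(z) is an antiderivative of f.
Check: d/dz[-27*z**6/64 - 27*z**4/64 - 9*z**2/64 - 2*cos(z)] = -81*z**5/32 - 27*z**3/16 - 9*z/32 + 2*sin(z) = f(z).
F(1/2) = -2*cos(1/2) - 279/4096; F(-3/2) = -29727/4096 - 2*cos(3/2).
Integral = F(1/2) - F(-3/2) = -2*cos(1/2) + 2*cos(3/2) + 3681/512.

Antiderivative: F(z) = -27*z**6/64 - 27*z**4/64 - 9*z**2/64 - 2*cos(z); value = -2*cos(1/2) + 2*cos(3/2) + 3681/512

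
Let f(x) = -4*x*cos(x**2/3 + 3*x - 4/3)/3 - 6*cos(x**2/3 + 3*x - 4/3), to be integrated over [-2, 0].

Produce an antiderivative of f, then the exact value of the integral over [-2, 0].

f matches the chain-rule pattern g'(h)*h' with inner function h(x) = x**2/3 + 3*x - 4/3; substituting u = h(x) collapses the integral.
F(x) = -2*sin(x**2/3 + 3*x - 4/3) is an antiderivative of f.
Check: d/dx[-2*sin(x**2/3 + 3*x - 4/3)] = -4*x*cos(x**2/3 + 3*x - 4/3)/3 - 6*cos(x**2/3 + 3*x - 4/3) = f(x).
F(0) = 2*sin(4/3); F(-2) = 2*sin(6).
Integral = F(0) - F(-2) = -2*sin(6) + 2*sin(4/3).

Antiderivative: F(x) = -2*sin(x**2/3 + 3*x - 4/3); value = -2*sin(6) + 2*sin(4/3)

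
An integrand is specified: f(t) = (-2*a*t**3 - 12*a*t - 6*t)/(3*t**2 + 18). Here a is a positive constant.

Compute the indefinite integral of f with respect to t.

Whatever form F(t) takes, F'(t) = f(t) is non-negotiable.
Check: d/dt[-a*t**2/3 - log(t**2 + 6)] = (-2*a*t**3 - 12*a*t - 6*t)/(3*t**2 + 18) = f(t).

F(t) = -a*t**2/3 - log(t**2 + 6) + C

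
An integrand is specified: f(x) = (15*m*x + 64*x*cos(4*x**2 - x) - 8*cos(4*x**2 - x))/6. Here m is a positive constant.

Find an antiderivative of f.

An antiderivative is F(x) = 5*m*x**2/4 + 4*sin(4*x**2 - x)/3.

Since d/dx undoes antidifferentiation here, F'(x) = f(x) is required of F(x).
Check: d/dx[5*m*x**2/4 + 4*sin(4*x**2 - x)/3] = 5*m*x/2 + 32*x*cos(4*x**2 - x)/3 - 4*cos(4*x**2 - x)/3, which equals f(x).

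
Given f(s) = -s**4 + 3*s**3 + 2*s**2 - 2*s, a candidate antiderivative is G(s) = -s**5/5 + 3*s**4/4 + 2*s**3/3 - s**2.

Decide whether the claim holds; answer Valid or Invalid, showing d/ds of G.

Valid. The derivative of G reproduces f.

d/ds[G] = -s**4 + 3*s**3 + 2*s**2 - 2*s
This equals f(s) exactly, so the claim holds.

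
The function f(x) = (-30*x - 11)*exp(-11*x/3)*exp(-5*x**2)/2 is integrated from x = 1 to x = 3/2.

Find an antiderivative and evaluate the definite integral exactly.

Antiderivative: F(x) = 3*exp(-11*x/3)*exp(-5*x**2)/2; value = -3*exp(-26/3)/2 + 3*exp(-67/4)/2

f has the shape u'v + uv' for u = 3*exp(-3*x)/2 and v = exp(-5*x**2 - 2*x/3) — it is the derivative of the product u*v.
F(x) = 3*exp(-11*x/3)*exp(-5*x**2)/2 is an antiderivative of f.
Check: d/dx[3*exp(-11*x/3)*exp(-5*x**2)/2] = (-30*x - 11)*exp(-11*x/3)*exp(-5*x**2)/2 = f(x).
F(3/2) = 3*exp(-67/4)/2; F(1) = 3*exp(-26/3)/2.
Integral = F(3/2) - F(1) = -3*exp(-26/3)/2 + 3*exp(-67/4)/2.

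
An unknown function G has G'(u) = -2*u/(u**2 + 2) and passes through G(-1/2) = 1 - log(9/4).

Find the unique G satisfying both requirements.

G(u) = 1 - log(u**2 + 2)

G'(u) matches the chain-rule pattern g'(h)*h' with inner function h(u) = u**2 + 2; substituting w = h(u) collapses the integral.
A general antiderivative is -log(u**2 + 2) + C.
The condition gives C = 1 - log(9/4) - (-log(9/4)) = 1.
So G(u) = 1 - log(u**2 + 2).
Check: d/du[1 - log(u**2 + 2)] = -2*u/(u**2 + 2) = G'(u).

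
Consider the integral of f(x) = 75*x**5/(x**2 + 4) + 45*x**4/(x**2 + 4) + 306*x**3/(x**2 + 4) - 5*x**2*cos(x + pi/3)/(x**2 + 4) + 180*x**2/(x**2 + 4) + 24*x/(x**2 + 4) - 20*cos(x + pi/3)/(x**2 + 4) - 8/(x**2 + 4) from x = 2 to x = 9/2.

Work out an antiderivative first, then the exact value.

The integrand splits into summands that can be handled one at a time.
F(x) = (75*x**4 + 60*x**3 + 12*x**2 - 20*sin(x + pi/3) - 16*atan(x/2))/4 is an antiderivative of f.
Check: d/dx[(75*x**4 + 60*x**3 + 12*x**2 - 20*sin(x + pi/3) - 16*atan(x/2))/4] = (75*x**5 + 45*x**4 + 306*x**3 - 5*x**2*cos(x + pi/3) + 180*x**2 + 24*x - 20*cos(x + pi/3) - 8)/(x**2 + 4), which equals f(x).
F(9/2) = -4*atan(9/4) - 5*sin(pi/3 + 9/2) + 583443/64; F(2) = -pi - 5*sin(pi/3 + 2) + 432.
Integral = F(9/2) - F(2) = -4*atan(9/4) + 5*sin(pi/3 + 2) + pi - 5*sin(pi/3 + 9/2) + 555795/64.

Antiderivative: F(x) = (75*x**4 + 60*x**3 + 12*x**2 - 20*sin(x + pi/3) - 16*atan(x/2))/4; value = -4*atan(9/4) + 5*sin(pi/3 + 2) + pi - 5*sin(pi/3 + 9/2) + 555795/64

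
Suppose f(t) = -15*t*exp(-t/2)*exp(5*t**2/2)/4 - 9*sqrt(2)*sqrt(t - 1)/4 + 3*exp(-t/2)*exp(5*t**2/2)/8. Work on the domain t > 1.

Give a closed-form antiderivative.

Integrate term by term and add the pieces.
Check: d/dt[-3*sqrt(2)*t*sqrt(t - 1)/2 + 3*sqrt(2)*sqrt(t - 1)/2 - 3*exp(-t/2)*exp(5*t**2/2)/4] = (-30*t*sqrt(t - 1)*exp(5*t**2/2) - 18*sqrt(2)*t*exp(t/2) + 3*sqrt(t - 1)*exp(5*t**2/2) + 18*sqrt(2)*exp(t/2))*exp(-t/2)/(8*sqrt(t - 1)), which equals f(t).

An antiderivative is F(t) = -3*sqrt(2)*t*sqrt(t - 1)/2 + 3*sqrt(2)*sqrt(t - 1)/2 - 3*exp(-t/2)*exp(5*t**2/2)/4.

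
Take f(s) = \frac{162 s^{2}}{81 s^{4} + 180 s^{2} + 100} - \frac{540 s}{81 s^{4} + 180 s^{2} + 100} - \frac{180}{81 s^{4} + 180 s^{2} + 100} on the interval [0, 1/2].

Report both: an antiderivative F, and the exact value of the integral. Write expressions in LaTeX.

Antiderivative: F(s) = \frac{30 - 18 s}{9 s^{2} + 10}; value = - \frac{9}{7}

f has the shape u'v + uv' for u = \frac{1}{\frac{3 s^{2}}{2} + \frac{5}{3}} and v = 5 - 3 s — it is the derivative of the product u*v.
F(s) = \frac{30 - 18 s}{9 s^{2} + 10} is an antiderivative of f.
Check: d/ds[\frac{30 - 18 s}{9 s^{2} + 10}] = \frac{162 s^{2} - 540 s - 180}{81 s^{4} + 180 s^{2} + 100}, which equals f(s).
F(1/2) = \frac{12}{7}; F(0) = 3.
Integral = F(1/2) - F(0) = - \frac{9}{7}.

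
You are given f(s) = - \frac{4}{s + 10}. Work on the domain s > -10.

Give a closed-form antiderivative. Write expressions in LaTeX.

An antiderivative is F(s) = - 4 \log{\left(\frac{s}{2} + 5 \right)}.

Check any antiderivative F(s) by computing F'(s) and comparing it with f(s).
Check: d/ds[- 4 \log{\left(\frac{s}{2} + 5 \right)}] = - \frac{4}{s + 10} = f(s).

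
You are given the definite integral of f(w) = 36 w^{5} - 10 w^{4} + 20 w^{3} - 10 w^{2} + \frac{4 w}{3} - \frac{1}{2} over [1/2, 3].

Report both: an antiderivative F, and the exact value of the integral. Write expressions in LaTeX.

f has the shape u'v + uv' for u = - 2 w^{3} - \frac{w}{3} and v = - 3 w^{3} + w^{2} - 2 w + \frac{3}{2} — it is the derivative of the product u*v.
F(w) = 6 w^{6} - 2 w^{5} + 5 w^{4} - \frac{10 w^{3}}{3} + \frac{2 w^{2}}{3} - \frac{w}{2} is an antiderivative of f.
Check: d/dw[6 w^{6} - 2 w^{5} + 5 w^{4} - \frac{10 w^{3}}{3} + \frac{2 w^{2}}{3} - \frac{w}{2}] = 36 w^{5} - 10 w^{4} + 20 w^{3} - 10 w^{2} + \frac{4 w}{3} - \frac{1}{2} = f(w).
F(3) = \frac{8415}{2}; F(1/2) = - \frac{5}{32}.
Integral = F(3) - F(1/2) = \frac{134645}{32}.

Antiderivative: F(w) = 6 w^{6} - 2 w^{5} + 5 w^{4} - \frac{10 w^{3}}{3} + \frac{2 w^{2}}{3} - \frac{w}{2}; value = \frac{134645}{32}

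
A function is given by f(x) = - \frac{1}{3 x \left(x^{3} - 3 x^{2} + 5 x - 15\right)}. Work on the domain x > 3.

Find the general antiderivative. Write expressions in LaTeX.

F(x) = \frac{\log{\left(x \right)}}{45} - \frac{\log{\left(x - 3 \right)}}{126} - \frac{\log{\left(x^{2} + 5 \right)}}{140} + \frac{\sqrt{5} \operatorname{atan}{\left(\frac{\sqrt{5} x}{5} \right)}}{210} + C

The denominator factors as 3 x \left(x - 3\right) \left(x^{2} + 5\right); partial fractions split f into directly integrable pieces: - \frac{3 x - 5}{210 \left(x^{2} + 5\right)} - \frac{1}{126 \left(x - 3\right)} + \frac{1}{45 x}.
Check: d/dx[\frac{\log{\left(x \right)}}{45} - \frac{\log{\left(x - 3 \right)}}{126} - \frac{\log{\left(x^{2} + 5 \right)}}{140} + \frac{\sqrt{5} \operatorname{atan}{\left(\frac{\sqrt{5} x}{5} \right)}}{210}] = - \frac{1}{3 x^{4} - 9 x^{3} + 15 x^{2} - 45 x}, which equals f(x).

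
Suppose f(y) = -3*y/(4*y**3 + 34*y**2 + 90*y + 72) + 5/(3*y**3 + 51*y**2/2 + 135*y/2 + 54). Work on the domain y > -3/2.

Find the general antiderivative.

Factor the denominator (6*(y + 3)*(y + 4)*(2*y + 3)) and decompose: f = 67/(45*(2*y + 3)) + 28/(15*(y + 4)) - 47/(18*(y + 3)); each piece integrates to a log, atan, or power term.
Check: d/dy[-(-67*log(y + 3/2) + 235*log(y + 3) - 168*log(y + 4))/90] = (20 - 9*y)/(12*y**3 + 102*y**2 + 270*y + 216), which equals f(y).

F(y) = -(-67*log(y + 3/2) + 235*log(y + 3) - 168*log(y + 4))/90 + C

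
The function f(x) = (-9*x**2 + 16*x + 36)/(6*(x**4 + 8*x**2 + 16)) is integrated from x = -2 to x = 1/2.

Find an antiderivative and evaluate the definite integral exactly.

Recognize the product-rule pattern: f = u'v + uv' with u = 1/(x**2/2 + 2), v = 3*x/4 - 2/3, so integration by parts undoes it.
F(x) = (9*x - 8)/(6*x**2 + 24) is an antiderivative of f.
Check: d/dx[(9*x - 8)/(6*x**2 + 24)] = (-9*x**2 + 16*x + 36)/(6*x**4 + 48*x**2 + 96), which equals f(x).
F(1/2) = -7/51; F(-2) = -13/24.
Integral = F(1/2) - F(-2) = 55/136.

Antiderivative: F(x) = (9*x - 8)/(6*x**2 + 24); value = 55/136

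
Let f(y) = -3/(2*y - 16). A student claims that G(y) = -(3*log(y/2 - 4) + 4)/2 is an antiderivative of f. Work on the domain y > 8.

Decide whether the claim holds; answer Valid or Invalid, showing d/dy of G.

Valid - the claim checks out under differentiation.

d/dy[G] = -3/(2*y - 16)
This equals f(y) exactly, so the claim holds.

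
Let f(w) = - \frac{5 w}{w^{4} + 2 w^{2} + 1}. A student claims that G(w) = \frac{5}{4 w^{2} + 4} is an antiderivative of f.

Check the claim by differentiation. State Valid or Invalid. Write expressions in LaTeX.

d/dw[G] = - \frac{5 w}{2 w^{4} + 4 w^{2} + 2}
d/dw[G] - f(w) = \frac{5 w}{2 w^{4} + 4 w^{2} + 2} != 0.

Invalid: d/dw[G] - f = \frac{5 w}{2 w^{4} + 4 w^{2} + 2}, which is not 0.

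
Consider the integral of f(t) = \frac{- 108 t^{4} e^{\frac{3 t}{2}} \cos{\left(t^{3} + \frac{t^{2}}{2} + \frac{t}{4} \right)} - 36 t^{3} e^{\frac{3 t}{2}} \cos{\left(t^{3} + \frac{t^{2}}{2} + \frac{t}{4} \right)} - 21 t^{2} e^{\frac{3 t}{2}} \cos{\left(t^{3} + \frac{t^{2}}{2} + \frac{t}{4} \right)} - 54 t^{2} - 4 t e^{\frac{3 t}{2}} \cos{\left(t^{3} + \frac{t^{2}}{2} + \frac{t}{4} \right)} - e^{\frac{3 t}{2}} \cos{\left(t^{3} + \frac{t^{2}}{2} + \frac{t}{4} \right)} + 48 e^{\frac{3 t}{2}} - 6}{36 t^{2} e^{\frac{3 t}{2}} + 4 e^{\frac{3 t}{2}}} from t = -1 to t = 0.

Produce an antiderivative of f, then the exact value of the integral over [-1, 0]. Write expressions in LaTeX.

Recover f(t) by differentiating a candidate F(t); any mismatch rules it out.
F(t) = \left(- e^{\frac{3 t}{2}} \sin{\left(t^{3} + \frac{t^{2}}{2} + \frac{t}{4} \right)} + 4 e^{\frac{3 t}{2}} \operatorname{atan}{\left(3 t \right)} + 1\right) e^{- \frac{3 t}{2}} is an antiderivative of f.
Check: d/dt[\left(- e^{\frac{3 t}{2}} \sin{\left(t^{3} + \frac{t^{2}}{2} + \frac{t}{4} \right)} + 4 e^{\frac{3 t}{2}} \operatorname{atan}{\left(3 t \right)} + 1\right) e^{- \frac{3 t}{2}}] = \frac{- 108 t^{4} e^{\frac{3 t}{2}} \cos{\left(t^{3} + \frac{t^{2}}{2} + \frac{t}{4} \right)} - 36 t^{3} e^{\frac{3 t}{2}} \cos{\left(t^{3} + \frac{t^{2}}{2} + \frac{t}{4} \right)} - 21 t^{2} e^{\frac{3 t}{2}} \cos{\left(t^{3} + \frac{t^{2}}{2} + \frac{t}{4} \right)} - 54 t^{2} - 4 t e^{\frac{3 t}{2}} \cos{\left(t^{3} + \frac{t^{2}}{2} + \frac{t}{4} \right)} - e^{\frac{3 t}{2}} \cos{\left(t^{3} + \frac{t^{2}}{2} + \frac{t}{4} \right)} + 48 e^{\frac{3 t}{2}} - 6}{36 t^{2} e^{\frac{3 t}{2}} + 4 e^{\frac{3 t}{2}}} = f(t).
F(0) = 1; F(-1) = - 4 \operatorname{atan}{\left(3 \right)} + \sin{\left(\frac{3}{4} \right)} + e^{\frac{3}{2}}.
Integral = F(0) - F(-1) = - e^{\frac{3}{2}} - \sin{\left(\frac{3}{4} \right)} + 1 + 4 \operatorname{atan}{\left(3 \right)}.

Antiderivative: F(t) = \left(- e^{\frac{3 t}{2}} \sin{\left(t^{3} + \frac{t^{2}}{2} + \frac{t}{4} \right)} + 4 e^{\frac{3 t}{2}} \operatorname{atan}{\left(3 t \right)} + 1\right) e^{- \frac{3 t}{2}}; value = - e^{\frac{3}{2}} - \sin{\left(\frac{3}{4} \right)} + 1 + 4 \operatorname{atan}{\left(3 \right)}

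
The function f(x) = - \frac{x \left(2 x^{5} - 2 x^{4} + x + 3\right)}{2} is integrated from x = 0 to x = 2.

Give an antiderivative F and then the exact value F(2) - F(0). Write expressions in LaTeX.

Differentiate the proposed F(x) back; it has to land on f(x) exactly.
F(x) = - \frac{x^{7}}{7} + \frac{x^{6}}{6} - \frac{x^{3}}{6} - \frac{3 x^{2}}{4} is an antiderivative of f.
Check: d/dx[- \frac{x^{7}}{7} + \frac{x^{6}}{6} - \frac{x^{3}}{6} - \frac{3 x^{2}}{4}] = - x^{6} + x^{5} - \frac{x^{2}}{2} - \frac{3 x}{2}, which equals f(x).
F(2) = - \frac{251}{21}; F(0) = 0.
Integral = F(2) - F(0) = - \frac{251}{21}.

Antiderivative: F(x) = - \frac{x^{7}}{7} + \frac{x^{6}}{6} - \frac{x^{3}}{6} - \frac{3 x^{2}}{4}; value = - \frac{251}{21}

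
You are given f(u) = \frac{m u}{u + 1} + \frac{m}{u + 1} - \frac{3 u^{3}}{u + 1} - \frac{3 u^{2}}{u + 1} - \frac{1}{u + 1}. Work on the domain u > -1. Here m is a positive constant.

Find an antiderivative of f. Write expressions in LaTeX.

An antiderivative is F(u) = m u - u^{3} - \log{\left(u + 1 \right)}.

Integrate term by term and add the pieces.
Check: d/du[m u - u^{3} - \log{\left(u + 1 \right)}] = \frac{m u + m - 3 u^{3} - 3 u^{2} - 1}{u + 1}, which equals f(u).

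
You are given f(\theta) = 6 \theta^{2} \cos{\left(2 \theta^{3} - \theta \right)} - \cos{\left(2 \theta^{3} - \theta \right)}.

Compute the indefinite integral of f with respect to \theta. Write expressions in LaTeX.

F(\theta) = \sin{\left(2 \theta^{3} - \theta \right)} + C

The substitution u = 2 \theta^{3} - \theta works: f is exactly (dF/du)*(du/d\theta) for that inner function.
Check: d/d\theta[\sin{\left(2 \theta^{3} - \theta \right)}] = 6 \theta^{2} \cos{\left(2 \theta^{3} - \theta \right)} - \cos{\left(2 \theta^{3} - \theta \right)} = f(\theta).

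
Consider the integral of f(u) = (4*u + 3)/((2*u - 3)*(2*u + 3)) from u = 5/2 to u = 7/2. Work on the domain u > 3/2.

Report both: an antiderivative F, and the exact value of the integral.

The denominator factors as (2*u - 3)*(2*u + 3); partial fractions split f into directly integrable pieces: 1/(2*(2*u + 3)) + 3/(2*(2*u - 3)).
F(u) = 3*log(u - 3/2)/4 + log(u + 3/2)/4 is an antiderivative of f.
Check: d/du[3*log(u - 3/2)/4 + log(u + 3/2)/4] = (4*u + 3)/(4*u**2 - 9), which equals f(u).
F(7/2) = log(5)/4 + 3*log(2)/4; F(5/2) = log(4)/4.
Integral = F(7/2) - F(5/2) = -log(4)/4 + log(5)/4 + 3*log(2)/4.

Antiderivative: F(u) = 3*log(u - 3/2)/4 + log(u + 3/2)/4; value = -log(4)/4 + log(5)/4 + 3*log(2)/4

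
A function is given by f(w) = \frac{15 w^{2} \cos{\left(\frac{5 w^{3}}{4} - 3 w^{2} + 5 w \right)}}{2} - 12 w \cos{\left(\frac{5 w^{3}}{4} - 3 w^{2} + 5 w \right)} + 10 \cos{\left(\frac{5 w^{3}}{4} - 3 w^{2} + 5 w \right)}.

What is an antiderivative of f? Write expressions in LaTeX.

An antiderivative is F(w) = 2 \sin{\left(\frac{5 w^{3}}{4} - 3 w^{2} + 5 w \right)}.

f matches the chain-rule pattern g'(h)*h' with inner function h(w) = \frac{5 w^{3}}{4} - 3 w^{2} + 5 w; substituting u = h(w) collapses the integral.
Check: d/dw[2 \sin{\left(\frac{5 w^{3}}{4} - 3 w^{2} + 5 w \right)}] = \frac{15 w^{2} \cos{\left(\frac{5 w^{3}}{4} - 3 w^{2} + 5 w \right)}}{2} - 12 w \cos{\left(\frac{5 w^{3}}{4} - 3 w^{2} + 5 w \right)} + 10 \cos{\left(\frac{5 w^{3}}{4} - 3 w^{2} + 5 w \right)} = f(w).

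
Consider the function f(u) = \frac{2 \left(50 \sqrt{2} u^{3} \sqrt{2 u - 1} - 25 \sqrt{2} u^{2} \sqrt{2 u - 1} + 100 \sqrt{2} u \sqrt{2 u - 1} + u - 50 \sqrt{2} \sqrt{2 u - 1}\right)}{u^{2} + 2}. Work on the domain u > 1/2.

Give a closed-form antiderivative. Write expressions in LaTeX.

An antiderivative is F(u) = 10 \sqrt{2} \left(2 u - 1\right)^{\frac{5}{2}} + \log{\left(2 u^{2} + 4 \right)}.

A first test for any F(u): its u-derivative must equal f(u) identically.
Check: d/du[10 \sqrt{2} \left(2 u - 1\right)^{\frac{5}{2}} + \log{\left(2 u^{2} + 4 \right)}] = \frac{100 \sqrt{2} u^{3} \sqrt{2 u - 1} - 50 \sqrt{2} u^{2} \sqrt{2 u - 1} + 200 \sqrt{2} u \sqrt{2 u - 1} + 2 u - 100 \sqrt{2} \sqrt{2 u - 1}}{u^{2} + 2}, which equals f(u).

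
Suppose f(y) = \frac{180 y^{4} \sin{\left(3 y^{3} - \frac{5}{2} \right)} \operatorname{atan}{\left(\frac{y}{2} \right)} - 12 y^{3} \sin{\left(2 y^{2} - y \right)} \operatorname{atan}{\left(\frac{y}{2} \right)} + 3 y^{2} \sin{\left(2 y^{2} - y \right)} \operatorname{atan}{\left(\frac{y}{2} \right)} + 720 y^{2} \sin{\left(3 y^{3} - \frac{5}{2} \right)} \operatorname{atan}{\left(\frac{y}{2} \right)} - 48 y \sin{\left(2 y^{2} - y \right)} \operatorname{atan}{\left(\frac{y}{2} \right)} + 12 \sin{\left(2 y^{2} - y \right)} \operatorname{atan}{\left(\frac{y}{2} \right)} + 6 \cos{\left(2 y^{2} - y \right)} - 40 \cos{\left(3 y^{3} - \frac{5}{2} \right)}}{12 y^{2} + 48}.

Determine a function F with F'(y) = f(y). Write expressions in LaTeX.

Recognize the product-rule pattern: f = u'v + uv' with u = \frac{\cos{\left(2 y^{2} - y \right)}}{4} - \frac{5 \cos{\left(3 y^{3} - \frac{5}{2} \right)}}{3}, v = \operatorname{atan}{\left(\frac{y}{2} \right)}, so integration by parts undoes it.
Check: d/dy[\frac{\left(3 \cos{\left(2 y^{2} - y \right)} - 20 \cos{\left(3 y^{3} - \frac{5}{2} \right)}\right) \operatorname{atan}{\left(\frac{y}{2} \right)}}{12}] = \frac{180 y^{4} \sin{\left(3 y^{3} - \frac{5}{2} \right)} \operatorname{atan}{\left(\frac{y}{2} \right)} - 12 y^{3} \sin{\left(2 y^{2} - y \right)} \operatorname{atan}{\left(\frac{y}{2} \right)} + 3 y^{2} \sin{\left(2 y^{2} - y \right)} \operatorname{atan}{\left(\frac{y}{2} \right)} + 720 y^{2} \sin{\left(3 y^{3} - \frac{5}{2} \right)} \operatorname{atan}{\left(\frac{y}{2} \right)} - 48 y \sin{\left(2 y^{2} - y \right)} \operatorname{atan}{\left(\frac{y}{2} \right)} + 12 \sin{\left(2 y^{2} - y \right)} \operatorname{atan}{\left(\frac{y}{2} \right)} + 6 \cos{\left(2 y^{2} - y \right)} - 40 \cos{\left(3 y^{3} - \frac{5}{2} \right)}}{12 y^{2} + 48} = f(y).

An antiderivative is F(y) = \frac{\left(3 \cos{\left(2 y^{2} - y \right)} - 20 \cos{\left(3 y^{3} - \frac{5}{2} \right)}\right) \operatorname{atan}{\left(\frac{y}{2} \right)}}{12}.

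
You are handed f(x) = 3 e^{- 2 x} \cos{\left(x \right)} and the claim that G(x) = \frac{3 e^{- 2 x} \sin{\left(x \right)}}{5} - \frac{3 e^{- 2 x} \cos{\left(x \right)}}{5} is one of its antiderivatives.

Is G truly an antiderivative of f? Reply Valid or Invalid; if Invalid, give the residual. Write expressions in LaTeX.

d/dx[G] = \frac{\left(- 3 \sin{\left(x \right)} + 9 \cos{\left(x \right)}\right) e^{- 2 x}}{5}
d/dx[G] - f(x) = \frac{\left(- 3 \sin{\left(x \right)} - 6 \cos{\left(x \right)}\right) e^{- 2 x}}{5} != 0.

Invalid: d/dx[G] - f = \frac{\left(- 3 \sin{\left(x \right)} - 6 \cos{\left(x \right)}\right) e^{- 2 x}}{5}, which is not 0.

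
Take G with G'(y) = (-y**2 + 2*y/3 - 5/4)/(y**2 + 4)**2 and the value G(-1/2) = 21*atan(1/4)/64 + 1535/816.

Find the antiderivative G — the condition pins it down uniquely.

G(y) = -(63*y**2*atan(y/2) - 384*y**2 - 66*y + 252*atan(y/2) - 1472)/(192*(y**2 + 4))

A first test for any G(y): its y-derivative must equal the given G'(y).
A general antiderivative is -(32 - 33*y)/(96*y**2 + 384) - 21*atan(y/2)/64 + C.
The condition gives C = 21*atan(1/4)/64 + 1535/816 - (-97/816 + 21*atan(1/4)/64) = 2.
So G(y) = -(63*y**2*atan(y/2) - 384*y**2 - 66*y + 252*atan(y/2) - 1472)/(192*(y**2 + 4)).
Check: d/dy[-(63*y**2*atan(y/2) - 384*y**2 - 66*y + 252*atan(y/2) - 1472)/(192*(y**2 + 4))] = (-12*y**2 + 8*y - 15)/(12*y**4 + 96*y**2 + 192), which equals G'(y).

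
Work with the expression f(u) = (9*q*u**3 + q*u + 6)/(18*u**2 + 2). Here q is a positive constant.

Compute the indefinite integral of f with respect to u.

For F(u) to be correct the identity F'(u) - f(u) = 0 must hold.
Check: d/du[q*u**2/4 + atan(3*u)] = (9*q*u**3 + q*u + 6)/(18*u**2 + 2) = f(u).

F(u) = q*u**2/4 + atan(3*u) + C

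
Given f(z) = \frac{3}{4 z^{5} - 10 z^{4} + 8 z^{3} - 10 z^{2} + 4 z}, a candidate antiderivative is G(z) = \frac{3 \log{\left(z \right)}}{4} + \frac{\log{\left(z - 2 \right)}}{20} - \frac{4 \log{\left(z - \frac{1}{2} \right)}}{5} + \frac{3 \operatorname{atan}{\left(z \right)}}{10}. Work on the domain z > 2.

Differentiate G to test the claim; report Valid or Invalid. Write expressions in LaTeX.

d/dz[G] = \frac{3}{4 z^{5} - 10 z^{4} + 8 z^{3} - 10 z^{2} + 4 z}
This equals f(z) exactly, so the claim holds.

Valid - differentiating G returns exactly f.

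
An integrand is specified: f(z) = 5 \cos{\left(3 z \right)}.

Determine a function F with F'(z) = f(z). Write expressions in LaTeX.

An antiderivative is F(z) = \frac{5 \sin{\left(3 z \right)}}{3}.

A candidate is checked by its d/dz: the result must match f(z).
Check: d/dz[\frac{5 \sin{\left(3 z \right)}}{3}] = 5 \cos{\left(3 z \right)} = f(z).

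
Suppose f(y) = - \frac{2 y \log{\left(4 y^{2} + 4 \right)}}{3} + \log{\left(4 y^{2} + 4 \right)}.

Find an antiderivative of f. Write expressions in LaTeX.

The integrand splits into summands that can be handled one at a time.
Check: d/dy[- \frac{y^{2} \log{\left(4 y^{2} + 4 \right)} - y^{2} - 3 y \log{\left(4 y^{2} + 4 \right)} + 6 y + \log{\left(y^{2} + 1 \right)} - 6 \operatorname{atan}{\left(y \right)}}{3}] = - \frac{2 y \log{\left(y^{2} + 1 \right)}}{3} - \frac{4 y \log{\left(2 \right)}}{3} + \log{\left(y^{2} + 1 \right)} + 2 \log{\left(2 \right)}, which equals f(y).

An antiderivative is F(y) = - \frac{y^{2} \log{\left(4 y^{2} + 4 \right)} - y^{2} - 3 y \log{\left(4 y^{2} + 4 \right)} + 6 y + \log{\left(y^{2} + 1 \right)} - 6 \operatorname{atan}{\left(y \right)}}{3}.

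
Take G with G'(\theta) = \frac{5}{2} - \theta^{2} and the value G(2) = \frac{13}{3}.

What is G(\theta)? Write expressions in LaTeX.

The proposed G(\theta) is checked by its d/d\theta: the result must match the given G'(\theta).
A general antiderivative is - \frac{\theta^{3}}{3} + \frac{5 \theta}{2} + C.
The condition gives C = \frac{13}{3} - (\frac{7}{3}) = 2.
So G(\theta) = - \frac{\theta^{3}}{3} + \frac{5 \theta}{2} + 2.
Check: d/d\theta[- \frac{\theta^{3}}{3} + \frac{5 \theta}{2} + 2] = \frac{5}{2} - \theta^{2} = G'(\theta).

G(\theta) = - \frac{\theta^{3}}{3} + \frac{5 \theta}{2} + 2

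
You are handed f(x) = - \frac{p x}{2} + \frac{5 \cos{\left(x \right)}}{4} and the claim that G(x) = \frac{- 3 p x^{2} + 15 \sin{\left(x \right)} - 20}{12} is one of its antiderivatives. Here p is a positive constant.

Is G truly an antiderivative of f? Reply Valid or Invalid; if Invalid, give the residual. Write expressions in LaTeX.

d/dx[G] = - \frac{p x}{2} + \frac{5 \cos{\left(x \right)}}{4}
This equals f(x) exactly, so the claim holds.

Valid - the claim checks out under differentiation.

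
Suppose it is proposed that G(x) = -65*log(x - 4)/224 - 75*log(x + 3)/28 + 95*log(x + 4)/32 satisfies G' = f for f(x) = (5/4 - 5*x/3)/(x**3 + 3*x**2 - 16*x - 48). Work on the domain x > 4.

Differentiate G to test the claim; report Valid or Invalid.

Invalid: d/dx[G] - f = (15 - 20*x)/(6*x**3 + 18*x**2 - 96*x - 288), which is not 0.

d/dx[G] = (15 - 20*x)/(4*x**3 + 12*x**2 - 64*x - 192)
d/dx[G] - f(x) = (15 - 20*x)/(6*x**3 + 18*x**2 - 96*x - 288) != 0.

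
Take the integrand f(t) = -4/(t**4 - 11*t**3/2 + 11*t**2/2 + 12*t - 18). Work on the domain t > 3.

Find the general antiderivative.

F(t) = (-392*t*log(t - 3) + 360*t*log(t - 2) + 32*t*log(t + 3/2) + 784*log(t - 3) - 720*log(t - 2) - 64*log(t + 3/2) - 504)/(441*t - 882) + C

Factor the denominator ((t - 3)*(t - 2)**2*(2*t + 3)) and decompose: f = 64/(441*(2*t + 3)) + 40/(49*(t - 2)) + 8/(7*(t - 2)**2) - 8/(9*(t - 3)); each piece integrates to a log, atan, or power term.
Check: d/dt[(-392*t*log(t - 3) + 360*t*log(t - 2) + 32*t*log(t + 3/2) + 784*log(t - 3) - 720*log(t - 2) - 64*log(t + 3/2) - 504)/(441*t - 882)] = -8/(2*t**4 - 11*t**3 + 11*t**2 + 24*t - 36), which equals f(t).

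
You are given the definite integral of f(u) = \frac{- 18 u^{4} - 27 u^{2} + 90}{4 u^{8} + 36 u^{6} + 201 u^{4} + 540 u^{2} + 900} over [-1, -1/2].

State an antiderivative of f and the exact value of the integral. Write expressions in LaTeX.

Antiderivative: F(u) = \frac{3 u}{2 u^{4} + 9 u^{2} + 30}; value = \frac{285}{10619}

Recognize the product-rule pattern: f = v'r + vr' with v = \frac{u}{2}, r = \frac{1}{\frac{u^{4}}{3} + \frac{3 u^{2}}{2} + 5}, so integration by parts undoes it.
F(u) = \frac{3 u}{2 u^{4} + 9 u^{2} + 30} is an antiderivative of f.
Check: d/du[\frac{3 u}{2 u^{4} + 9 u^{2} + 30}] = \frac{- 18 u^{4} - 27 u^{2} + 90}{4 u^{8} + 36 u^{6} + 201 u^{4} + 540 u^{2} + 900} = f(u).
F(-1/2) = - \frac{12}{259}; F(-1) = - \frac{3}{41}.
Integral = F(-1/2) - F(-1) = \frac{285}{10619}.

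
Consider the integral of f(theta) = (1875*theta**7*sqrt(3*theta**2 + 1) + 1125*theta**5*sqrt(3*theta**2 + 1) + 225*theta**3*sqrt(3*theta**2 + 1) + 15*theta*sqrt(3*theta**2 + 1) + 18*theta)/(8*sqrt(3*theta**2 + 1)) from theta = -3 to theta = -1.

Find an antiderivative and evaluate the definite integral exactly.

Since d/dtheta undoes antidifferentiation here, F'(theta) = f(theta) is required of F(theta).
F(theta) = 3*(625*theta**8 + 500*theta**6 + 150*theta**4 + 20*theta**2 + 16*sqrt(3*theta**2 + 1) + 1)/64 is an antiderivative of f.
Check: d/dtheta[3*(625*theta**8 + 500*theta**6 + 150*theta**4 + 20*theta**2 + 16*sqrt(3*theta**2 + 1) + 1)/64] = (1875*theta**7*sqrt(3*theta**2 + 1) + 1125*theta**5*sqrt(3*theta**2 + 1) + 225*theta**3*sqrt(3*theta**2 + 1) + 15*theta*sqrt(3*theta**2 + 1) + 18*theta)/(8*sqrt(3*theta**2 + 1)) = f(theta).
F(-1) = 249/4; F(-3) = 3*sqrt(7)/2 + 839523/4.
Integral = F(-1) - F(-3) = -419637/2 - 3*sqrt(7)/2.

Antiderivative: F(theta) = 3*(625*theta**8 + 500*theta**6 + 150*theta**4 + 20*theta**2 + 16*sqrt(3*theta**2 + 1) + 1)/64; value = -419637/2 - 3*sqrt(7)/2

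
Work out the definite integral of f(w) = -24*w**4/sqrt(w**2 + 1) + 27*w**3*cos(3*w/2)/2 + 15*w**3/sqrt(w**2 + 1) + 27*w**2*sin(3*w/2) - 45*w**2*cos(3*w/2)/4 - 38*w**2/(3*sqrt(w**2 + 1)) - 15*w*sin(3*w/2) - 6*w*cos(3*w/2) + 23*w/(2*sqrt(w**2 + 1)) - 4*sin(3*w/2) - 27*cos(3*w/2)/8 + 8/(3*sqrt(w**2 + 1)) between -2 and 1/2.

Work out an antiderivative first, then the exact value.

Antiderivative: F(w) = -6*w**3*sqrt(w**2 + 1) + 9*w**3*sin(3*w/2) + 5*w**2*sqrt(w**2 + 1) - 15*w**2*sin(3*w/2)/2 + 8*w*sqrt(w**2 + 1)/3 - 4*w*sin(3*w/2) + 3*sqrt(w**2 + 1)/2 - 9*sin(3*w/2)/4; value = -125*sqrt(5)/2 - 385*sin(3)/4 - 5*sin(3/4)

Recognize the product-rule pattern: f = u'v + uv' with u = 2*sqrt(w**2 + 1) - 3*sin(3*w/2), v = -3*w**3 + 5*w**2/2 + 4*w/3 + 3/4, so integration by parts undoes it.
F(w) = -6*w**3*sqrt(w**2 + 1) + 9*w**3*sin(3*w/2) + 5*w**2*sqrt(w**2 + 1) - 15*w**2*sin(3*w/2)/2 + 8*w*sqrt(w**2 + 1)/3 - 4*w*sin(3*w/2) + 3*sqrt(w**2 + 1)/2 - 9*sin(3*w/2)/4 is an antiderivative of f.
Check: d/dw[-6*w**3*sqrt(w**2 + 1) + 9*w**3*sin(3*w/2) + 5*w**2*sqrt(w**2 + 1) - 15*w**2*sin(3*w/2)/2 + 8*w*sqrt(w**2 + 1)/3 - 4*w*sin(3*w/2) + 3*sqrt(w**2 + 1)/2 - 9*sin(3*w/2)/4] = (-576*w**4 + 324*w**3*sqrt(w**2 + 1)*cos(3*w/2) + 360*w**3 + 648*w**2*sqrt(w**2 + 1)*sin(3*w/2) - 270*w**2*sqrt(w**2 + 1)*cos(3*w/2) - 304*w**2 - 360*w*sqrt(w**2 + 1)*sin(3*w/2) - 144*w*sqrt(w**2 + 1)*cos(3*w/2) + 276*w - 96*sqrt(w**2 + 1)*sin(3*w/2) - 81*sqrt(w**2 + 1)*cos(3*w/2) + 64)/(24*sqrt(w**2 + 1)), which equals f(w).
F(1/2) = -5*sin(3/4) + 5*sqrt(5)/3; F(-2) = 385*sin(3)/4 + 385*sqrt(5)/6.
Integral = F(1/2) - F(-2) = -125*sqrt(5)/2 - 385*sin(3)/4 - 5*sin(3/4).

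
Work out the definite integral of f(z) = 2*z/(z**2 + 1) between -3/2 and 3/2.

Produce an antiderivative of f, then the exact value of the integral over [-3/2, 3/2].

Antiderivative: F(z) = log(z**2 + 1); value = 0

The substitution u = z**2 + 1 works: f is exactly (dF/du)*(du/dz) for that inner function.
F(z) = log(z**2 + 1) is an antiderivative of f.
Check: d/dz[log(z**2 + 1)] = 2*z/(z**2 + 1) = f(z).
F(3/2) = log(13/4); F(-3/2) = log(13/4).
Integral = F(3/2) - F(-3/2) = 0.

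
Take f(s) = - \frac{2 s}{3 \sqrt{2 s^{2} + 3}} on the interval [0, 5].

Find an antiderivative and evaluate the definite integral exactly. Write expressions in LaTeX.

f matches the chain-rule pattern g'(h)*h' with inner function h(s) = 2 s^{2} + 3; substituting u = h(s) collapses the integral.
F(s) = - \frac{\sqrt{2 s^{2} + 3}}{3} is an antiderivative of f.
Check: d/ds[- \frac{\sqrt{2 s^{2} + 3}}{3}] = - \frac{2 s}{3 \sqrt{2 s^{2} + 3}} = f(s).
F(5) = - \frac{\sqrt{53}}{3}; F(0) = - \frac{\sqrt{3}}{3}.
Integral = F(5) - F(0) = - \frac{\sqrt{53}}{3} + \frac{\sqrt{3}}{3}.

Antiderivative: F(s) = - \frac{\sqrt{2 s^{2} + 3}}{3}; value = - \frac{\sqrt{53}}{3} + \frac{\sqrt{3}}{3}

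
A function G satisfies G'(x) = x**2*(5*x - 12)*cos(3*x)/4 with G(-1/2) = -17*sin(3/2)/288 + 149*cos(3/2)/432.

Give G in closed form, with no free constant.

G(x) = 5*x**3*sin(3*x)/12 - x**2*sin(3*x) + 5*x**2*cos(3*x)/12 - 5*x*sin(3*x)/18 - 2*x*cos(3*x)/3 + 2*sin(3*x)/9 - 5*cos(3*x)/54

Differentiate the proposed G(x) back; it has to land on the given G'(x).
A general antiderivative is 5*x**3*sin(3*x)/12 - x**2*sin(3*x) + 5*x**2*cos(3*x)/12 - 5*x*sin(3*x)/18 - 2*x*cos(3*x)/3 + 2*sin(3*x)/9 - 5*cos(3*x)/54 + C.
The condition gives C = -17*sin(3/2)/288 + 149*cos(3/2)/432 - (-17*sin(3/2)/288 + 149*cos(3/2)/432) = 0.
So G(x) = 5*x**3*sin(3*x)/12 - x**2*sin(3*x) + 5*x**2*cos(3*x)/12 - 5*x*sin(3*x)/18 - 2*x*cos(3*x)/3 + 2*sin(3*x)/9 - 5*cos(3*x)/54.
Check: d/dx[5*x**3*sin(3*x)/12 - x**2*sin(3*x) + 5*x**2*cos(3*x)/12 - 5*x*sin(3*x)/18 - 2*x*cos(3*x)/3 + 2*sin(3*x)/9 - 5*cos(3*x)/54] = 5*x**3*cos(3*x)/4 - 3*x**2*cos(3*x), which equals G'(x).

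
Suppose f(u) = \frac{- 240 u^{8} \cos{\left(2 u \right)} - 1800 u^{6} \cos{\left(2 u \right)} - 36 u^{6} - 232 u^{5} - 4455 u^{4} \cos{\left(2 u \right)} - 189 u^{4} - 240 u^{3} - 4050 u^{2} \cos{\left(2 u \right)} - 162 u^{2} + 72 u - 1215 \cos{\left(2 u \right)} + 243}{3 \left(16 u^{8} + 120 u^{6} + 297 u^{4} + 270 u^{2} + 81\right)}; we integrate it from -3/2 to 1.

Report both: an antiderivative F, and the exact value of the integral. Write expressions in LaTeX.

Antiderivative: F(u) = - \frac{60 u^{4} \sin{\left(2 u \right)} - 18 u^{3} + 225 u^{2} \sin{\left(2 u \right)} - 58 u^{2} - 54 u + 135 \sin{\left(2 u \right)} - 30}{6 \left(u^{2} + 3\right) \left(4 u^{2} + 3\right)}; value = - \frac{5 \sin{\left(2 \right)}}{2} - \frac{5 \sin{\left(3 \right)}}{2} + \frac{65}{72}

Since d/du undoes antidifferentiation here, F'(u) = f(u) is required of F(u).
F(u) = - \frac{60 u^{4} \sin{\left(2 u \right)} - 18 u^{3} + 225 u^{2} \sin{\left(2 u \right)} - 58 u^{2} - 54 u + 135 \sin{\left(2 u \right)} - 30}{6 \left(u^{2} + 3\right) \left(4 u^{2} + 3\right)} is an antiderivative of f.
Check: d/du[- \frac{60 u^{4} \sin{\left(2 u \right)} - 18 u^{3} + 225 u^{2} \sin{\left(2 u \right)} - 58 u^{2} - 54 u + 135 \sin{\left(2 u \right)} - 30}{6 \left(u^{2} + 3\right) \left(4 u^{2} + 3\right)}] = \frac{- 240 u^{8} \cos{\left(2 u \right)} - 1800 u^{6} \cos{\left(2 u \right)} - 36 u^{6} - 232 u^{5} - 4455 u^{4} \cos{\left(2 u \right)} - 189 u^{4} - 240 u^{3} - 4050 u^{2} \cos{\left(2 u \right)} - 162 u^{2} + 72 u - 1215 \cos{\left(2 u \right)} + 243}{48 u^{8} + 360 u^{6} + 891 u^{4} + 810 u^{2} + 243}, which equals f(u).
F(1) = \frac{20}{21} - \frac{5 \sin{\left(2 \right)}}{2}; F(-3/2) = \frac{25}{504} + \frac{5 \sin{\left(3 \right)}}{2}.
Integral = F(1) - F(-3/2) = - \frac{5 \sin{\left(2 \right)}}{2} - \frac{5 \sin{\left(3 \right)}}{2} + \frac{65}{72}.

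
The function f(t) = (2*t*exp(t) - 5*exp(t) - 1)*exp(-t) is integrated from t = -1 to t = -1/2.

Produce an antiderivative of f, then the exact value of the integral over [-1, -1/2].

Antiderivative: F(t) = t**2 - 5*t + exp(-t); value = -13/4 - exp(1) + exp(1/2)

For F(t) to be correct the identity F'(t) - f(t) = 0 must hold.
F(t) = t**2 - 5*t + exp(-t) is an antiderivative of f.
Check: d/dt[t**2 - 5*t + exp(-t)] = (2*t*exp(t) - 5*exp(t) - 1)*exp(-t) = f(t).
F(-1/2) = exp(1/2) + 11/4; F(-1) = exp(1) + 6.
Integral = F(-1/2) - F(-1) = -13/4 - exp(1) + exp(1/2).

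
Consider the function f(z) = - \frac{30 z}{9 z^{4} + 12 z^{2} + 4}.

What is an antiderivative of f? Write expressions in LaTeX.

f matches the chain-rule pattern g'(h)*h' with inner function h(z) = z^{2} + \frac{2}{3}; substituting u = h(z) collapses the integral.
Check: d/dz[\frac{5}{3 z^{2} + 2}] = - \frac{30 z}{9 z^{4} + 12 z^{2} + 4} = f(z).

An antiderivative is F(z) = \frac{5}{3 z^{2} + 2}.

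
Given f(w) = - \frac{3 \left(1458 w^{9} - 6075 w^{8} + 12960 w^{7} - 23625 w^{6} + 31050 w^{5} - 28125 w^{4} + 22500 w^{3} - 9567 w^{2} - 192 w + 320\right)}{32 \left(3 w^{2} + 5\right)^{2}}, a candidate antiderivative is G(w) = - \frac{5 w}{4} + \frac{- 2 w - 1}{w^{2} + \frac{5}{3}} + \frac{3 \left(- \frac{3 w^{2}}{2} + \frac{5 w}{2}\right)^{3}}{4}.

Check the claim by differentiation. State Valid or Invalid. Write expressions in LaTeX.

Invalid: d/dw[G] - f = - \frac{5}{4}, which is not 0.

d/dw[G] = \frac{- 4374 w^{9} + 18225 w^{8} - 38880 w^{7} + 70875 w^{6} - 93150 w^{5} + 84015 w^{4} - 67500 w^{3} + 27501 w^{2} + 576 w - 1960}{288 w^{4} + 960 w^{2} + 800}
d/dw[G] - f(w) = - \frac{5}{4} != 0.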